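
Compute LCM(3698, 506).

3698 = 2 · 43²; 506 = 2 · 11 · 23
max exponents: 2 · 11 · 23 · 43² = 935594

935594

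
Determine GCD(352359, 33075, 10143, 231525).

441

gcd(352359, 33075): 352359 = 10·33075 + 21609; 33075 = 1·21609 + 11466; 21609 = 1·11466 + 10143; 11466 = 1·10143 + 1323; 10143 = 7·1323 + 882; 1323 = 1·882 + 441; 882 = 2·441 + 0 → 441
gcd(441, 10143): 10143 = 23·441 + 0 → 441
gcd(441, 231525): 231525 = 525·441 + 0 → 441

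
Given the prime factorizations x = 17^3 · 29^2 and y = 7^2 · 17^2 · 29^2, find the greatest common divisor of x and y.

min exponent per shared prime: 17^2 · 29^2 = 243049

243049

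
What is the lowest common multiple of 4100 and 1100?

gcd first: 4100 = 3·1100 + 800; 1100 = 1·800 + 300; 800 = 2·300 + 200; 300 = 1·200 + 100; 200 = 2·100 + 0 → gcd = 100
lcm = 4100·1100/gcd = 4510000/100 = 45100

45100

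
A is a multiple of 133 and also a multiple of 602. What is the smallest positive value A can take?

gcd first: 602 = 4·133 + 70; 133 = 1·70 + 63; 70 = 1·63 + 7; 63 = 9·7 + 0 → gcd = 7
lcm = 133·602/gcd = 80066/7 = 11438

11438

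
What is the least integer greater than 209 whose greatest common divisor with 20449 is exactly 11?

20449 = 11·1859. Any x with gcd(x, 20449) = 11 is a multiple of 11, say 11s, with s coprime to 1859.
Need s > 209/11, so s ≥ 20. First s ≥ 20 with gcd(s, 1859) = 1 is s = 20. Thus x = 11·20 = 220.

220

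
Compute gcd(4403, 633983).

Euclid: 633983 = 143·4403 + 4354; 4403 = 1·4354 + 49; 4354 = 88·49 + 42; 49 = 1·42 + 7; 42 = 6·7 + 0. Last nonzero remainder: 7.

7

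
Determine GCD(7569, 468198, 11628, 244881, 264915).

gcd(7569, 468198): 468198 = 61·7569 + 6489; 7569 = 1·6489 + 1080; 6489 = 6·1080 + 9; 1080 = 120·9 + 0 → 9
gcd(9, 11628): 11628 = 1292·9 + 0 → 9
gcd(9, 244881): 244881 = 27209·9 + 0 → 9
gcd(9, 264915): 264915 = 29435·9 + 0 → 9

9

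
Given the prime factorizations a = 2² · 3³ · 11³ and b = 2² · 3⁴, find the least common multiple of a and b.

431244

max exponent per prime: 2² · 3⁴ · 11³ = 431244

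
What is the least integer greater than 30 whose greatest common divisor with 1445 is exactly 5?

1445 = 5·289. Any m with gcd(m, 1445) = 5 is a multiple of 5, say 5s, with s coprime to 289.
Need s > 30/5, so s ≥ 7. First s ≥ 7 with gcd(s, 289) = 1 is s = 7. Thus m = 5·7 = 35.

35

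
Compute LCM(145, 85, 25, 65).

lcm(145, 85) = 145·85/gcd = 12325/5 = 2465
lcm(2465, 25) = 2465·25/gcd = 61625/5 = 12325
lcm(12325, 65) = 12325·65/gcd = 801125/5 = 160225

160225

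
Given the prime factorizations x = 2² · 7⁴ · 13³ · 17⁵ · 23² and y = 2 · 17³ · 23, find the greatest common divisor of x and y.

min exponent per shared prime: 2 · 17³ · 23 = 225998

225998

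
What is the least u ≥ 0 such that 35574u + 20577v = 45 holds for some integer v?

1936

Reduce mod 20577: 35574u ≡ 45 (mod 20577). With g = gcd(35574, 20577) = 3 dividing 45, divide through: 11858u ≡ 15 (mod 6859).
Since gcd(11858, 6859) = 1, u ≡ 15·(11858)⁻¹ ≡ 1936 (mod 6859). Smallest non-negative: 1936.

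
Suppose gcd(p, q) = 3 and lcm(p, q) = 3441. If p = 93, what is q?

111

Using pq = gcd(p,q)·lcm(p,q) = 3·3441 = 10323, we get q = 10323/93 = 111.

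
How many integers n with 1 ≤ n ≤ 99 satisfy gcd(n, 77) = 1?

77

Prime factors of 77: 7, 11. Count integers ≤ 99 divisible by none of them.
By inclusion–exclusion: 99 − ⌊99/7⌋ − ⌊99/11⌋ + ⌊99/77⌋ = 77.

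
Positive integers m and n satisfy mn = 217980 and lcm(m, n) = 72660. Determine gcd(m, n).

3

gcd·lcm = product, so gcd = 217980/72660 = 3.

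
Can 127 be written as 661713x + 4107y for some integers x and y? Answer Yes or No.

By Bézout, 661713x + 4107y = 127 has integer solutions iff gcd(661713, 4107) | 127.
Euclid: 661713 = 161·4107 + 486; 4107 = 8·486 + 219; 486 = 2·219 + 48; 219 = 4·48 + 27; 48 = 1·27 + 21; 27 = 1·21 + 6; 21 = 3·6 + 3; 6 = 2·3 + 0. gcd = 3; 127 mod 3 = 1. No.

No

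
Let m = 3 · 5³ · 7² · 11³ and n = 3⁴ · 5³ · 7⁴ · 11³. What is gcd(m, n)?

min exponent per shared prime: 3 · 5³ · 7² · 11³ = 24457125

24457125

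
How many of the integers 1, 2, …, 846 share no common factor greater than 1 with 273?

Prime factors of 273: 3, 7, 13. Count integers ≤ 846 divisible by none of them.
By inclusion–exclusion: 846 − ⌊846/3⌋ − ⌊846/7⌋ − ⌊846/13⌋ + ⌊846/21⌋ + ⌊846/39⌋ + ⌊846/91⌋ − ⌊846/273⌋ = 446.

446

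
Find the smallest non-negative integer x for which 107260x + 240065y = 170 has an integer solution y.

8223

gcd(107260, 240065) = 5 (Euclid: 240065 = 2·107260 + 25545; 107260 = 4·25545 + 5080; 25545 = 5·5080 + 145; 5080 = 35·145 + 5; 145 = 29·5 + 0), and 5 | 170.
Extended Euclid: 107260·(1654) + 240065·(-739) = 5. Scale by 34: x₀ = 56236.
General solution x = x₀ + 48013t; reducing mod 48013 gives x = 8223 (and y = -3674).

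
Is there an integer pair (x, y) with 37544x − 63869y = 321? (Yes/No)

No

gcd(37544, 63869): 63869 = 1·37544 + 26325; 37544 = 1·26325 + 11219; 26325 = 2·11219 + 3887; 11219 = 2·3887 + 3445; 3887 = 1·3445 + 442; 3445 = 7·442 + 351; 442 = 1·351 + 91; 351 = 3·91 + 78; 91 = 1·78 + 13; 78 = 6·13 + 0 → 13
13 does not divide 321, so a solution does not exist.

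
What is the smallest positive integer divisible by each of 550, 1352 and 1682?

550 = 2 · 5² · 11; 1352 = 2³ · 13²; 1682 = 2 · 29²
lcm takes max exponent of each prime: 2³ · 5² · 11 · 13² · 29² = 312683800

312683800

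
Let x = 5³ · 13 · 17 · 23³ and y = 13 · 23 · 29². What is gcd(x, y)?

299

min exponent per shared prime: 13 · 23 = 299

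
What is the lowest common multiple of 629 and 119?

4403

629 = 17 · 37; 119 = 7 · 17
max exponents: 7 · 17 · 37 = 4403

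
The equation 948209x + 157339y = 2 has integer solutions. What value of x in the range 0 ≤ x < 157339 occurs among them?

gcd(948209, 157339) = 1 (Euclid: 948209 = 6·157339 + 4175; 157339 = 37·4175 + 2864; 4175 = 1·2864 + 1311; 2864 = 2·1311 + 242; 1311 = 5·242 + 101; 242 = 2·101 + 40; 101 = 2·40 + 21; 40 = 1·21 + 19; 21 = 1·19 + 2; 19 = 9·2 + 1; 2 = 2·1 + 0), and 1 | 2.
Extended Euclid: 948209·(-74769) + 157339·(450598) = 1. Scale by 2: x₀ = -149538.
General solution x = x₀ + 157339t; reducing mod 157339 gives x = 7801 (and y = -47013).

7801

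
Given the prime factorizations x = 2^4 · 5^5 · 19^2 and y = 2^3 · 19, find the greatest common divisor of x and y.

152

min exponent per shared prime: 2^3 · 19 = 152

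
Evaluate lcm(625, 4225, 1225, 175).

lcm(625, 4225) = 625·4225/gcd = 2640625/25 = 105625
lcm(105625, 1225) = 105625·1225/gcd = 129390625/25 = 5175625
lcm(5175625, 175) = 5175625·175/gcd = 905734375/175 = 5175625

5175625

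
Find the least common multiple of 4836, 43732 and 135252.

4836 = 2² · 3 · 13 · 31; 43732 = 2² · 13 · 29²; 135252 = 2² · 3² · 13 · 17²
lcm takes max exponent of each prime: 2² · 3² · 13 · 17² · 29² · 31 = 3526154892

3526154892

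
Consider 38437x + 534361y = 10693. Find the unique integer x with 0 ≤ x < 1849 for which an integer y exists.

751

Euclid: 534361 = 13·38437 + 34680; 38437 = 1·34680 + 3757; 34680 = 9·3757 + 867; 3757 = 4·867 + 289; 867 = 3·289 + 0 → gcd = 289; 10693 = 289·37.
Back-substitution yields 38437·(570) + 534361·(-41) = 289, so one solution is x = 570·37 = 21090, y = -41·37 = -1517.
Solutions in x differ by 534361/289 = 1849; the one in [0, 1849) is 21090 mod 1849 = 751.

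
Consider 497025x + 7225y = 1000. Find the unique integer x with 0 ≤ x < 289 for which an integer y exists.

192

Euclid: 497025 = 68·7225 + 5725; 7225 = 1·5725 + 1500; 5725 = 3·1500 + 1225; 1500 = 1·1225 + 275; 1225 = 4·275 + 125; 275 = 2·125 + 25; 125 = 5·25 + 0 → gcd = 25; 1000 = 25·40.
Back-substitution yields 497025·(-53) + 7225·(3646) = 25, so one solution is x = -53·40 = -2120, y = 3646·40 = 145840.
Solutions in x differ by 7225/25 = 289; the one in [0, 289) is -2120 mod 289 = 192.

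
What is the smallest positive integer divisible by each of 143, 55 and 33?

143 = 11 · 13; 55 = 5 · 11; 33 = 3 · 11
lcm takes max exponent of each prime: 3 · 5 · 11 · 13 = 2145

2145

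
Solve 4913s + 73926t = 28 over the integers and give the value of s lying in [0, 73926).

gcd(4913, 73926) = 1 (Euclid: 73926 = 15·4913 + 231; 4913 = 21·231 + 62; 231 = 3·62 + 45; 62 = 1·45 + 17; 45 = 2·17 + 11; 17 = 1·11 + 6; 11 = 1·6 + 5; 6 = 1·5 + 1; 5 = 5·1 + 0), and 1 | 28.
Extended Euclid: 4913·(13121) + 73926·(-872) = 1. Scale by 28: s₀ = 367388.
General solution s = s₀ + 73926k; reducing mod 73926 gives s = 71684 (and t = -4764).

71684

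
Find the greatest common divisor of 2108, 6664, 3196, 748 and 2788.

68

2108 = 2² · 17 · 31; 6664 = 2³ · 7² · 17; 3196 = 2² · 17 · 47; 748 = 2² · 11 · 17; 2788 = 2² · 17 · 41
gcd takes min exponent of each prime: 2² · 17 = 68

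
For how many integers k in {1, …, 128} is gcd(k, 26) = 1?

59

Prime factors of 26: 2, 13. Count integers ≤ 128 divisible by none of them.
By inclusion–exclusion: 128 − ⌊128/2⌋ − ⌊128/13⌋ + ⌊128/26⌋ = 59.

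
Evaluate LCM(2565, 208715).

2565 = 3³ · 5 · 19; 208715 = 5 · 13³ · 19
max exponents: 3³ · 5 · 13³ · 19 = 5635305

5635305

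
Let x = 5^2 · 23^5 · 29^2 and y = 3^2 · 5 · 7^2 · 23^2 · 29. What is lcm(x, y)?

max exponent per prime: 3^2 · 5^2 · 7^2 · 23^5 · 29^2 = 59677933204575

59677933204575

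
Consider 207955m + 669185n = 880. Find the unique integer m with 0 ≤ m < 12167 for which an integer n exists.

Reduce mod 669185: 207955m ≡ 880 (mod 669185). With g = gcd(207955, 669185) = 55 dividing 880, divide through: 3781m ≡ 16 (mod 12167).
Since gcd(3781, 12167) = 1, m ≡ 16·(3781)⁻¹ ≡ 5670 (mod 12167). Smallest non-negative: 5670.

5670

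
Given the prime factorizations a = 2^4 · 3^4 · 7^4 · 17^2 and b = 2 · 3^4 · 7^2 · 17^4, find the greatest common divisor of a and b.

2294082

min exponent per shared prime: 2 · 3^4 · 7^2 · 17^2 = 2294082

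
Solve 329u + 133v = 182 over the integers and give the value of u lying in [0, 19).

Reduce mod 133: 329u ≡ 182 (mod 133). With g = gcd(329, 133) = 7 dividing 182, divide through: 47u ≡ 26 (mod 19).
Since gcd(47, 19) = 1, u ≡ 26·(47)⁻¹ ≡ 5 (mod 19). Smallest non-negative: 5.

5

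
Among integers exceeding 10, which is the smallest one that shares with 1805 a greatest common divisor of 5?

15

1805 = 5·361. Any x with gcd(x, 1805) = 5 is a multiple of 5, say 5s, with s coprime to 361.
Need s > 10/5, so s ≥ 3. First s ≥ 3 with gcd(s, 361) = 1 is s = 3. Thus x = 5·3 = 15.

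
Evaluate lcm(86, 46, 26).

25714

86 = 2 · 43; 46 = 2 · 23; 26 = 2 · 13
lcm takes max exponent of each prime: 2 · 13 · 23 · 43 = 25714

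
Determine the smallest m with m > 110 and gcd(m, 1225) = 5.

115

Multiples of 5 above 110: 5·23, 5·24, … . Need the cofactor coprime to 1225/5 = 245.
Checking s = 23, 24, … the first with gcd(s, 245) = 1 is s = 23, giving 115.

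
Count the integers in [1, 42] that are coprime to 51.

26

Prime factors of 51: 3, 17. Count integers ≤ 42 divisible by none of them.
By inclusion–exclusion: 42 − ⌊42/3⌋ − ⌊42/17⌋ + ⌊42/51⌋ = 26.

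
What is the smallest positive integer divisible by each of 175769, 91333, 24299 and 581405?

8968204687749835

lcm(175769, 91333) = 175769·91333/gcd = 16053510077/209 = 76811053
lcm(76811053, 24299) = 76811053·24299/gcd = 1866431776847/11 = 169675616077
lcm(169675616077, 581405) = 169675616077·581405/gcd = 98650251565248185/11 = 8968204687749835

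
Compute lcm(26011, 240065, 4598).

79533054370

26011 = 19 · 37²; 240065 = 5 · 7 · 19³; 4598 = 2 · 11² · 19
lcm takes max exponent of each prime: 2 · 5 · 7 · 11² · 19³ · 37² = 79533054370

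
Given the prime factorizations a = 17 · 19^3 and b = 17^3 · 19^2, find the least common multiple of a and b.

33698267

max exponent per prime: 17^3 · 19^3 = 33698267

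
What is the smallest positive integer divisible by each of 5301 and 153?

gcd first: 5301 = 34·153 + 99; 153 = 1·99 + 54; 99 = 1·54 + 45; 54 = 1·45 + 9; 45 = 5·9 + 0 → gcd = 9
lcm = 5301·153/gcd = 811053/9 = 90117

90117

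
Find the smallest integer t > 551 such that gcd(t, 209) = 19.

570

209 = 19·11. Any t with gcd(t, 209) = 19 is a multiple of 19, say 19s, with s coprime to 11.
Need s > 551/19, so s ≥ 30. First s ≥ 30 with gcd(s, 11) = 1 is s = 30. Thus t = 19·30 = 570.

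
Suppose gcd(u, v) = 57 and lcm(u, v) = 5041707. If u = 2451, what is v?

117249

Using uv = gcd(u,v)·lcm(u,v) = 57·5041707 = 287377299, we get v = 287377299/2451 = 117249.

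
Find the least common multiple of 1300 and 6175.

24700

1300 = 2² · 5² · 13; 6175 = 5² · 13 · 19
max exponents: 2² · 5² · 13 · 19 = 24700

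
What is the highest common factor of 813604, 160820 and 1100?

44

813604 = 2² · 11² · 41²; 160820 = 2² · 5 · 11 · 17 · 43; 1100 = 2² · 5² · 11
gcd takes min exponent of each prime: 2² · 11 = 44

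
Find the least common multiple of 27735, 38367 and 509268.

27735 = 3 · 5 · 43²; 38367 = 3³ · 7² · 29; 509268 = 2² · 3 · 31 · 37²
lcm takes max exponent of each prime: 2² · 3³ · 5 · 7² · 29 · 31 · 37² · 43² = 60212948038740

60212948038740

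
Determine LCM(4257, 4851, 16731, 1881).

lcm(4257, 4851) = 4257·4851/gcd = 20650707/99 = 208593
lcm(208593, 16731) = 208593·16731/gcd = 3489969483/99 = 35252217
lcm(35252217, 1881) = 35252217·1881/gcd = 66309420177/99 = 669792123

669792123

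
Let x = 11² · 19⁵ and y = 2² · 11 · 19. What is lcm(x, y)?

1198431916

max exponent per prime: 2² · 11² · 19⁵ = 1198431916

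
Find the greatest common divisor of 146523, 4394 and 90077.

146523 = 3 · 13² · 17²; 4394 = 2 · 13³; 90077 = 13³ · 41
gcd takes min exponent of each prime: 13² = 169

169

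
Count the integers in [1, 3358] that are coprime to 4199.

2765

Prime factors of 4199: 13, 17, 19. Count integers ≤ 3358 divisible by none of them.
By inclusion–exclusion: 3358 − ⌊3358/13⌋ − ⌊3358/17⌋ − ⌊3358/19⌋ + ⌊3358/221⌋ + ⌊3358/247⌋ + ⌊3358/323⌋ − ⌊3358/4199⌋ = 2765.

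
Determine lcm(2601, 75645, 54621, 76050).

775861263450

2601 = 3² · 17²; 75645 = 3² · 5 · 41²; 54621 = 3³ · 7 · 17²; 76050 = 2 · 3² · 5² · 13²
lcm takes max exponent of each prime: 2 · 3³ · 5² · 7 · 13² · 17² · 41² = 775861263450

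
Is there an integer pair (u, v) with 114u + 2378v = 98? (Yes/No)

Yes

By Bézout, 114u + 2378v = 98 has integer solutions iff gcd(114, 2378) | 98.
Euclid: 2378 = 20·114 + 98; 114 = 1·98 + 16; 98 = 6·16 + 2; 16 = 8·2 + 0. gcd = 2; 98 mod 2 = 0. Yes.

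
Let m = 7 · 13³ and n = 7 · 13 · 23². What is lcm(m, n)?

max exponent per prime: 7 · 13³ · 23² = 8135491

8135491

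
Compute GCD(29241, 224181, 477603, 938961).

29241 = 3⁴ · 19²; 224181 = 3³ · 19² · 23; 477603 = 3³ · 7² · 19²; 938961 = 3² · 17² · 19²
gcd takes min exponent of each prime: 3² · 19² = 3249

3249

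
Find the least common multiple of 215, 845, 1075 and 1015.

215 = 5 · 43; 845 = 5 · 13²; 1075 = 5² · 43; 1015 = 5 · 7 · 29
lcm takes max exponent of each prime: 5² · 7 · 13² · 29 · 43 = 36880025

36880025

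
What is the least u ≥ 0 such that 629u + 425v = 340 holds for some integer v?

gcd(629, 425) = 17 (Euclid: 629 = 1·425 + 204; 425 = 2·204 + 17; 204 = 12·17 + 0), and 17 | 340.
Extended Euclid: 629·(-2) + 425·(3) = 17. Scale by 20: u₀ = -40.
General solution u = u₀ + 25t; reducing mod 25 gives u = 10 (and v = -14).

10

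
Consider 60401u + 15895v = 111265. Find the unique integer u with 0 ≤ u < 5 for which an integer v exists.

Reduce mod 15895: 60401u ≡ 111265 (mod 15895). With g = gcd(60401, 15895) = 3179 dividing 111265, divide through: 19u ≡ 35 (mod 5).
Since gcd(19, 5) = 1, u ≡ 35·(19)⁻¹ ≡ 0 (mod 5). Smallest non-negative: 0.

0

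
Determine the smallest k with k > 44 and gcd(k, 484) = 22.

Multiples of 22 above 44: 22·3, 22·4, … . Need the cofactor coprime to 484/22 = 22.
Checking s = 3, 4, … the first with gcd(s, 22) = 1 is s = 3, giving 66.

66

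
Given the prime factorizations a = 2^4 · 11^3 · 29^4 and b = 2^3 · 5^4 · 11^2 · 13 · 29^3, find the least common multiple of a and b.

max exponent per prime: 2^4 · 5^4 · 11^3 · 13 · 29^4 = 122380831430000

122380831430000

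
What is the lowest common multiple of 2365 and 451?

96965

2365 = 5 · 11 · 43; 451 = 11 · 41
max exponents: 5 · 11 · 41 · 43 = 96965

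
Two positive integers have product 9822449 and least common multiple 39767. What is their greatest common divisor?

247

From gcd × lcm = mn: gcd = 9822449 / 39767 = 247.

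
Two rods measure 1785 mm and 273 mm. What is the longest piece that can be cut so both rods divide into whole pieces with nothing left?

1785 = 3 · 5 · 7 · 17
273 = 3 · 7 · 13
Common: 3 · 7 = 21

21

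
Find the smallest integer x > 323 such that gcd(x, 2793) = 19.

361

gcd(x, 2793) = 19 forces 19 | x; write x = 19s. Then gcd(19s, 19·147) = 19·gcd(s, 147), so need gcd(s, 147) = 1.
19s > 323 gives s ≥ 18. The least s ≥ 18 coprime to 147 is 19, so x = 19·19 = 361.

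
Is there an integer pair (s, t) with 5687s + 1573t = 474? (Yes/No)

By Bézout, 5687s + 1573t = 474 has integer solutions iff gcd(5687, 1573) | 474.
Euclid: 5687 = 3·1573 + 968; 1573 = 1·968 + 605; 968 = 1·605 + 363; 605 = 1·363 + 242; 363 = 1·242 + 121; 242 = 2·121 + 0. gcd = 121; 474 mod 121 = 111. No.

No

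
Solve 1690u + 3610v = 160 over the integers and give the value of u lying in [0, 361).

Reduce mod 3610: 1690u ≡ 160 (mod 3610). With g = gcd(1690, 3610) = 10 dividing 160, divide through: 169u ≡ 16 (mod 361).
Since gcd(169, 361) = 1, u ≡ 16·(169)⁻¹ ≡ 30 (mod 361). Smallest non-negative: 30.

30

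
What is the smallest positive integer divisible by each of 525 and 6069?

151725

gcd first: 6069 = 11·525 + 294; 525 = 1·294 + 231; 294 = 1·231 + 63; 231 = 3·63 + 42; 63 = 1·42 + 21; 42 = 2·21 + 0 → gcd = 21
lcm = 525·6069/gcd = 3186225/21 = 151725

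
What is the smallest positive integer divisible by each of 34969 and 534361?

gcd first: 534361 = 15·34969 + 9826; 34969 = 3·9826 + 5491; 9826 = 1·5491 + 4335; 5491 = 1·4335 + 1156; 4335 = 3·1156 + 867; 1156 = 1·867 + 289; 867 = 3·289 + 0 → gcd = 289
lcm = 34969·534361/gcd = 18686069809/289 = 64657681

64657681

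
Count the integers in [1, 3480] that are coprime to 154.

Prime factors of 154: 2, 7, 11. Count integers ≤ 3480 divisible by none of them.
By inclusion–exclusion: 3480 − ⌊3480/2⌋ − ⌊3480/7⌋ − ⌊3480/11⌋ + ⌊3480/14⌋ + ⌊3480/22⌋ + ⌊3480/77⌋ − ⌊3480/154⌋ = 1356.

1356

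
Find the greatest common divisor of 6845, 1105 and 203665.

5

gcd(6845, 1105): 6845 = 6·1105 + 215; 1105 = 5·215 + 30; 215 = 7·30 + 5; 30 = 6·5 + 0 → 5
gcd(5, 203665): 203665 = 40733·5 + 0 → 5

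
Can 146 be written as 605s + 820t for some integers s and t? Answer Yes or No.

No

gcd(605, 820): 820 = 1·605 + 215; 605 = 2·215 + 175; 215 = 1·175 + 40; 175 = 4·40 + 15; 40 = 2·15 + 10; 15 = 1·10 + 5; 10 = 2·5 + 0 → 5
5 does not divide 146, so a solution does not exist.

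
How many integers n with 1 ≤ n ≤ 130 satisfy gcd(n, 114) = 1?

Prime factors of 114: 2, 3, 19. Count integers ≤ 130 divisible by none of them.
By inclusion–exclusion: 130 − ⌊130/2⌋ − ⌊130/3⌋ − ⌊130/19⌋ + ⌊130/6⌋ + ⌊130/38⌋ + ⌊130/57⌋ − ⌊130/114⌋ = 41.

41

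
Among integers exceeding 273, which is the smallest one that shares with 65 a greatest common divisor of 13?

Multiples of 13 above 273: 13·22, 13·23, … . Need the cofactor coprime to 65/13 = 5.
Checking s = 22, 23, … the first with gcd(s, 5) = 1 is s = 22, giving 286.

286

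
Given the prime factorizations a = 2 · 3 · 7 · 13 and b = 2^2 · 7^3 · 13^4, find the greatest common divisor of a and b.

min exponent per shared prime: 2 · 7 · 13 = 182

182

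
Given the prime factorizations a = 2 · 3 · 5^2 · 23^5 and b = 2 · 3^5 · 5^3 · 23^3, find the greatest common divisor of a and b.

min exponent per shared prime: 2 · 3 · 5^2 · 23^3 = 1825050

1825050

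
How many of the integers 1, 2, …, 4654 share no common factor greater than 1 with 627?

2673

Prime factors of 627: 3, 11, 19. Count integers ≤ 4654 divisible by none of them.
By inclusion–exclusion: 4654 − ⌊4654/3⌋ − ⌊4654/11⌋ − ⌊4654/19⌋ + ⌊4654/33⌋ + ⌊4654/57⌋ + ⌊4654/209⌋ − ⌊4654/627⌋ = 2673.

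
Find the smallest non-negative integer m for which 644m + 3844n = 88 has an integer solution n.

603

Reduce mod 3844: 644m ≡ 88 (mod 3844). With g = gcd(644, 3844) = 4 dividing 88, divide through: 161m ≡ 22 (mod 961).
Since gcd(161, 961) = 1, m ≡ 22·(161)⁻¹ ≡ 603 (mod 961). Smallest non-negative: 603.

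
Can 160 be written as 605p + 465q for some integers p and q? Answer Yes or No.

By Bézout, 605p + 465q = 160 has integer solutions iff gcd(605, 465) | 160.
Euclid: 605 = 1·465 + 140; 465 = 3·140 + 45; 140 = 3·45 + 5; 45 = 9·5 + 0. gcd = 5; 160 mod 5 = 0. Yes.

Yes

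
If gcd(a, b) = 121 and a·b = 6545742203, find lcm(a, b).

gcd·lcm = product, so lcm = 6545742203/121 = 54097043.

54097043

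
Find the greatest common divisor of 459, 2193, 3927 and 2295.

459 = 3³ · 17; 2193 = 3 · 17 · 43; 3927 = 3 · 7 · 11 · 17; 2295 = 3³ · 5 · 17
gcd takes min exponent of each prime: 3 · 17 = 51

51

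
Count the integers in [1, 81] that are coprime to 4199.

Prime factors of 4199: 13, 17, 19. Count integers ≤ 81 divisible by none of them.
By inclusion–exclusion: 81 − ⌊81/13⌋ − ⌊81/17⌋ − ⌊81/19⌋ + ⌊81/221⌋ + ⌊81/247⌋ + ⌊81/323⌋ − ⌊81/4199⌋ = 67.

67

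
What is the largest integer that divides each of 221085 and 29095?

5

Euclid: 221085 = 7·29095 + 17420; 29095 = 1·17420 + 11675; 17420 = 1·11675 + 5745; 11675 = 2·5745 + 185; 5745 = 31·185 + 10; 185 = 18·10 + 5; 10 = 2·5 + 0. Last nonzero remainder: 5.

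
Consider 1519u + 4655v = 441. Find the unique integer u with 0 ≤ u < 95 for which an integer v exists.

gcd(1519, 4655) = 49 (Euclid: 4655 = 3·1519 + 98; 1519 = 15·98 + 49; 98 = 2·49 + 0), and 49 | 441.
Extended Euclid: 1519·(46) + 4655·(-15) = 49. Scale by 9: u₀ = 414.
General solution u = u₀ + 95t; reducing mod 95 gives u = 34 (and v = -11).

34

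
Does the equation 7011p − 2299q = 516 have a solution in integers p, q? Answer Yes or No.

gcd(7011, 2299): 7011 = 3·2299 + 114; 2299 = 20·114 + 19; 114 = 6·19 + 0 → 19
19 does not divide 516, so a solution does not exist.

No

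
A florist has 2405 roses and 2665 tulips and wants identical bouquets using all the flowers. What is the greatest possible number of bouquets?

Euclid: 2665 = 1·2405 + 260; 2405 = 9·260 + 65; 260 = 4·65 + 0. Last nonzero remainder: 65.

65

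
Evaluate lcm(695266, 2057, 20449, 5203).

29896438

695266 = 2 · 11² · 13² · 17; 2057 = 11² · 17; 20449 = 11² · 13²; 5203 = 11² · 43
lcm takes max exponent of each prime: 2 · 11² · 13² · 17 · 43 = 29896438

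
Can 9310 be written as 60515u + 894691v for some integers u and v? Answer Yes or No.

By Bézout, 60515u + 894691v = 9310 has integer solutions iff gcd(60515, 894691) | 9310.
Euclid: 894691 = 14·60515 + 47481; 60515 = 1·47481 + 13034; 47481 = 3·13034 + 8379; 13034 = 1·8379 + 4655; 8379 = 1·4655 + 3724; 4655 = 1·3724 + 931; 3724 = 4·931 + 0. gcd = 931; 9310 mod 931 = 0. Yes.

Yes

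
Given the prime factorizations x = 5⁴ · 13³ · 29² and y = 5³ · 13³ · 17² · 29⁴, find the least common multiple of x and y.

280672529483125

max exponent per prime: 5⁴ · 13³ · 17² · 29⁴ = 280672529483125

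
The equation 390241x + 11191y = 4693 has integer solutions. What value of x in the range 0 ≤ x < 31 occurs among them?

gcd(390241, 11191) = 361 (Euclid: 390241 = 34·11191 + 9747; 11191 = 1·9747 + 1444; 9747 = 6·1444 + 1083; 1444 = 1·1083 + 361; 1083 = 3·361 + 0), and 361 | 4693.
Extended Euclid: 390241·(-8) + 11191·(279) = 361. Scale by 13: x₀ = -104.
General solution x = x₀ + 31t; reducing mod 31 gives x = 20 (and y = -697).

20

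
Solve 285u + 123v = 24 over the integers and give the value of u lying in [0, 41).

gcd(285, 123) = 3 (Euclid: 285 = 2·123 + 39; 123 = 3·39 + 6; 39 = 6·6 + 3; 6 = 2·3 + 0), and 3 | 24.
Extended Euclid: 285·(19) + 123·(-44) = 3. Scale by 8: u₀ = 152.
General solution u = u₀ + 41t; reducing mod 41 gives u = 29 (and v = -67).

29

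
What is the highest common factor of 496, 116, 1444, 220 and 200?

496 = 2⁴ · 31; 116 = 2² · 29; 1444 = 2² · 19²; 220 = 2² · 5 · 11; 200 = 2³ · 5²
gcd takes min exponent of each prime: 2² = 4

4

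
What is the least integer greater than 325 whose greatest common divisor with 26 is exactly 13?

351

26 = 13·2. Any a with gcd(a, 26) = 13 is a multiple of 13, say 13s, with s coprime to 2.
Need s > 325/13, so s ≥ 26. First s ≥ 26 with gcd(s, 2) = 1 is s = 27. Thus a = 13·27 = 351.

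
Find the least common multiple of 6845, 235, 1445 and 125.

2324390875

6845 = 5 · 37²; 235 = 5 · 47; 1445 = 5 · 17²; 125 = 5³
lcm takes max exponent of each prime: 5³ · 17² · 37² · 47 = 2324390875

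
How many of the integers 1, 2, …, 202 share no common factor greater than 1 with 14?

87

Prime factors of 14: 2, 7. Count integers ≤ 202 divisible by none of them.
By inclusion–exclusion: 202 − ⌊202/2⌋ − ⌊202/7⌋ + ⌊202/14⌋ = 87.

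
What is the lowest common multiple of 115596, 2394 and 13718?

lcm(115596, 2394) = 115596·2394/gcd = 276736824/342 = 809172
lcm(809172, 13718) = 809172·13718/gcd = 11100221496/38 = 292111092

292111092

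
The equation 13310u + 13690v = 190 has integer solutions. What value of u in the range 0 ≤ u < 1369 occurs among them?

gcd(13310, 13690) = 10 (Euclid: 13690 = 1·13310 + 380; 13310 = 35·380 + 10; 380 = 38·10 + 0), and 10 | 190.
Extended Euclid: 13310·(36) + 13690·(-35) = 10. Scale by 19: u₀ = 684.
General solution u = u₀ + 1369t; reducing mod 1369 gives u = 684 (and v = -665).

684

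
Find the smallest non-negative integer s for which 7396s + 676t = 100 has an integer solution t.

82

Euclid: 7396 = 10·676 + 636; 676 = 1·636 + 40; 636 = 15·40 + 36; 40 = 1·36 + 4; 36 = 9·4 + 0 → gcd = 4; 100 = 4·25.
Back-substitution yields 7396·(-17) + 676·(186) = 4, so one solution is s = -17·25 = -425, t = 186·25 = 4650.
Solutions in s differ by 676/4 = 169; the one in [0, 169) is -425 mod 169 = 82.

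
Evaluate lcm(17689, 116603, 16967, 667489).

17689 = 7² · 19²; 116603 = 17 · 19³; 16967 = 19² · 47; 667489 = 19² · 43²
lcm takes max exponent of each prime: 7² · 17 · 19³ · 43² · 47 = 496524374941

496524374941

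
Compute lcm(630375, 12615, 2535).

630375 = 3 · 5³ · 41²; 12615 = 3 · 5 · 29²; 2535 = 3 · 5 · 13²
lcm takes max exponent of each prime: 3 · 5³ · 13² · 29² · 41² = 89594568375

89594568375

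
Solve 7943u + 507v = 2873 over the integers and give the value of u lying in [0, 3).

1

gcd(7943, 507) = 169 (Euclid: 7943 = 15·507 + 338; 507 = 1·338 + 169; 338 = 2·169 + 0), and 169 | 2873.
Extended Euclid: 7943·(-1) + 507·(16) = 169. Scale by 17: u₀ = -17.
General solution u = u₀ + 3t; reducing mod 3 gives u = 1 (and v = -10).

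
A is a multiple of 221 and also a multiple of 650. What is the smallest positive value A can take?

11050

221 = 13 · 17; 650 = 2 · 5² · 13
max exponents: 2 · 5² · 13 · 17 = 11050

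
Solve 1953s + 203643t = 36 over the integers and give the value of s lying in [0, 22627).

2294

gcd(1953, 203643) = 9 (Euclid: 203643 = 104·1953 + 531; 1953 = 3·531 + 360; 531 = 1·360 + 171; 360 = 2·171 + 18; 171 = 9·18 + 9; 18 = 2·9 + 0), and 9 | 36.
Extended Euclid: 1953·(-10740) + 203643·(103) = 9. Scale by 4: s₀ = -42960.
General solution s = s₀ + 22627k; reducing mod 22627 gives s = 2294 (and t = -22).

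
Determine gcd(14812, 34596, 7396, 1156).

4

14812 = 2² · 7 · 23²; 34596 = 2² · 3² · 31²; 7396 = 2² · 43²; 1156 = 2² · 17²
gcd takes min exponent of each prime: 2² = 4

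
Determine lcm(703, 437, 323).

703 = 19 · 37; 437 = 19 · 23; 323 = 17 · 19
lcm takes max exponent of each prime: 17 · 19 · 23 · 37 = 274873

274873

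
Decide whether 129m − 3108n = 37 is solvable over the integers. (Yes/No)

By Bézout, 129m − 3108n = 37 has integer solutions iff gcd(129, 3108) | 37.
Euclid: 3108 = 24·129 + 12; 129 = 10·12 + 9; 12 = 1·9 + 3; 9 = 3·3 + 0. gcd = 3; 37 mod 3 = 1. No.

No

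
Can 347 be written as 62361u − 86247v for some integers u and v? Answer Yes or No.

By Bézout, 62361u − 86247v = 347 has integer solutions iff gcd(62361, 86247) | 347.
Euclid: 86247 = 1·62361 + 23886; 62361 = 2·23886 + 14589; 23886 = 1·14589 + 9297; 14589 = 1·9297 + 5292; 9297 = 1·5292 + 4005; 5292 = 1·4005 + 1287; 4005 = 3·1287 + 144; 1287 = 8·144 + 135; 144 = 1·135 + 9; 135 = 15·9 + 0. gcd = 9; 347 mod 9 = 5. No.

No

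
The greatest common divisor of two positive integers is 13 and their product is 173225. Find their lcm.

Since gcd(a,b)·lcm(a,b) = ab, lcm = 173225/13 = 13325.

13325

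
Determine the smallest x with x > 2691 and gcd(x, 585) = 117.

2808

Multiples of 117 above 2691: 117·24, 117·25, … . Need the cofactor coprime to 585/117 = 5.
Checking s = 24, 25, … the first with gcd(s, 5) = 1 is s = 24, giving 2808.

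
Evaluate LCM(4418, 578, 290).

185136290

4418 = 2 · 47²; 578 = 2 · 17²; 290 = 2 · 5 · 29
lcm takes max exponent of each prime: 2 · 5 · 17² · 29 · 47² = 185136290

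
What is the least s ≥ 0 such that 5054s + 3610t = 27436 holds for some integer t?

4

Reduce mod 3610: 5054s ≡ 27436 (mod 3610). With g = gcd(5054, 3610) = 722 dividing 27436, divide through: 7s ≡ 38 (mod 5).
Since gcd(7, 5) = 1, s ≡ 38·(7)⁻¹ ≡ 4 (mod 5). Smallest non-negative: 4.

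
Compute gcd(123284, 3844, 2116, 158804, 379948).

4

gcd(123284, 3844): 123284 = 32·3844 + 276; 3844 = 13·276 + 256; 276 = 1·256 + 20; 256 = 12·20 + 16; 20 = 1·16 + 4; 16 = 4·4 + 0 → 4
gcd(4, 2116): 2116 = 529·4 + 0 → 4
gcd(4, 158804): 158804 = 39701·4 + 0 → 4
gcd(4, 379948): 379948 = 94987·4 + 0 → 4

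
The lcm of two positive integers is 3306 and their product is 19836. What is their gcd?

From gcd × lcm = ab: gcd = 19836 / 3306 = 6.

6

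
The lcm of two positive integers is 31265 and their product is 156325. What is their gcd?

5

From gcd × lcm = ab: gcd = 156325 / 31265 = 5.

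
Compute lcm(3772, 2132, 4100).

lcm(3772, 2132) = 3772·2132/gcd = 8041904/164 = 49036
lcm(49036, 4100) = 49036·4100/gcd = 201047600/164 = 1225900

1225900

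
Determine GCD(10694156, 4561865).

3179

Euclid: 10694156 = 2·4561865 + 1570426; 4561865 = 2·1570426 + 1421013; 1570426 = 1·1421013 + 149413; 1421013 = 9·149413 + 76296; 149413 = 1·76296 + 73117; 76296 = 1·73117 + 3179; 73117 = 23·3179 + 0. Last nonzero remainder: 3179.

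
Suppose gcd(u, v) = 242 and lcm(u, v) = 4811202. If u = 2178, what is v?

u·v = gcd·lcm = 242·4811202 = 1164310884, so v = 1164310884/2178 = 534578.

534578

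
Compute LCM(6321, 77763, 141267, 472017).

10318228841739

lcm(6321, 77763) = 6321·77763/gcd = 491539923/147 = 3343809
lcm(3343809, 141267) = 3343809·141267/gcd = 472369866003/147 = 3213400449
lcm(3213400449, 472017) = 3213400449·472017/gcd = 1516779639735633/147 = 10318228841739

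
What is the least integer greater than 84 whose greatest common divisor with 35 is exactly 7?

gcd(t, 35) = 7 forces 7 | t; write t = 7s. Then gcd(7s, 7·5) = 7·gcd(s, 5), so need gcd(s, 5) = 1.
7s > 84 gives s ≥ 13. The least s ≥ 13 coprime to 5 is 13, so t = 7·13 = 91.

91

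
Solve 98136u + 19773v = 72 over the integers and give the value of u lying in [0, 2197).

Euclid: 98136 = 4·19773 + 19044; 19773 = 1·19044 + 729; 19044 = 26·729 + 90; 729 = 8·90 + 9; 90 = 10·9 + 0 → gcd = 9; 72 = 9·8.
Back-substitution yields 98136·(-217) + 19773·(1077) = 9, so one solution is u = -217·8 = -1736, v = 1077·8 = 8616.
Solutions in u differ by 19773/9 = 2197; the one in [0, 2197) is -1736 mod 2197 = 461.

461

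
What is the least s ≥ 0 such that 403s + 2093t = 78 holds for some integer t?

156

Reduce mod 2093: 403s ≡ 78 (mod 2093). With g = gcd(403, 2093) = 13 dividing 78, divide through: 31s ≡ 6 (mod 161).
Since gcd(31, 161) = 1, s ≡ 6·(31)⁻¹ ≡ 156 (mod 161). Smallest non-negative: 156.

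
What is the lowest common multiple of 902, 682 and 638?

902 = 2 · 11 · 41; 682 = 2 · 11 · 31; 638 = 2 · 11 · 29
lcm takes max exponent of each prime: 2 · 11 · 29 · 31 · 41 = 810898

810898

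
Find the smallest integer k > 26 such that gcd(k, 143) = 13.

39

Multiples of 13 above 26: 13·3, 13·4, … . Need the cofactor coprime to 143/13 = 11.
Checking s = 3, 4, … the first with gcd(s, 11) = 1 is s = 3, giving 39.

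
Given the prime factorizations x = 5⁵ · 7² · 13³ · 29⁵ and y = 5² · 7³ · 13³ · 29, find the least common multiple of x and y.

48301897072121875

max exponent per prime: 5⁵ · 7³ · 13³ · 29⁵ = 48301897072121875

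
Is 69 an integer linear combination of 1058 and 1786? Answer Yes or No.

No

By Bézout, 1058s − 1786t = 69 has integer solutions iff gcd(1058, 1786) | 69.
Euclid: 1786 = 1·1058 + 728; 1058 = 1·728 + 330; 728 = 2·330 + 68; 330 = 4·68 + 58; 68 = 1·58 + 10; 58 = 5·10 + 8; 10 = 1·8 + 2; 8 = 4·2 + 0. gcd = 2; 69 mod 2 = 1. No.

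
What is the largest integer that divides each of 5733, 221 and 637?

5733 = 3² · 7² · 13; 221 = 13 · 17; 637 = 7² · 13
gcd takes min exponent of each prime: 13 = 13

13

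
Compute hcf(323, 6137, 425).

17

gcd(323, 6137): 6137 = 19·323 + 0 → 323
gcd(323, 425): 425 = 1·323 + 102; 323 = 3·102 + 17; 102 = 6·17 + 0 → 17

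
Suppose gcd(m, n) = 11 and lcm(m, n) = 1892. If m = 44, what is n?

m·n = gcd·lcm = 11·1892 = 20812, so n = 20812/44 = 473.

473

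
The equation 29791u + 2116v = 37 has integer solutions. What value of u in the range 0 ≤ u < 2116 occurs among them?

gcd(29791, 2116) = 1 (Euclid: 29791 = 14·2116 + 167; 2116 = 12·167 + 112; 167 = 1·112 + 55; 112 = 2·55 + 2; 55 = 27·2 + 1; 2 = 2·1 + 0), and 1 | 37.
Extended Euclid: 29791·(1039) + 2116·(-14628) = 1. Scale by 37: u₀ = 38443.
General solution u = u₀ + 2116t; reducing mod 2116 gives u = 355 (and v = -4998).

355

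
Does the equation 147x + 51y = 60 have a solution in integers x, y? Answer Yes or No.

By Bézout, 147x + 51y = 60 has integer solutions iff gcd(147, 51) | 60.
Euclid: 147 = 2·51 + 45; 51 = 1·45 + 6; 45 = 7·6 + 3; 6 = 2·3 + 0. gcd = 3; 60 mod 3 = 0. Yes.

Yes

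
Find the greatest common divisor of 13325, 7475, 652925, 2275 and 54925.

325

gcd(13325, 7475): 13325 = 1·7475 + 5850; 7475 = 1·5850 + 1625; 5850 = 3·1625 + 975; 1625 = 1·975 + 650; 975 = 1·650 + 325; 650 = 2·325 + 0 → 325
gcd(325, 652925): 652925 = 2009·325 + 0 → 325
gcd(325, 2275): 2275 = 7·325 + 0 → 325
gcd(325, 54925): 54925 = 169·325 + 0 → 325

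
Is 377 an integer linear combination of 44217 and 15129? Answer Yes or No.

gcd(44217, 15129): 44217 = 2·15129 + 13959; 15129 = 1·13959 + 1170; 13959 = 11·1170 + 1089; 1170 = 1·1089 + 81; 1089 = 13·81 + 36; 81 = 2·36 + 9; 36 = 4·9 + 0 → 9
9 does not divide 377, so a solution does not exist.

No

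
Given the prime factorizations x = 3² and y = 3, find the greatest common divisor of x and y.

min exponent per shared prime: 3 = 3

3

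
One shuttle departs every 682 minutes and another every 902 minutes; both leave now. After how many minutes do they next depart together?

gcd first: 902 = 1·682 + 220; 682 = 3·220 + 22; 220 = 10·22 + 0 → gcd = 22
lcm = 682·902/gcd = 615164/22 = 27962

27962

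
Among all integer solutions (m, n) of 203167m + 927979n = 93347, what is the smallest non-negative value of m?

gcd(203167, 927979) = 5491 (Euclid: 927979 = 4·203167 + 115311; 203167 = 1·115311 + 87856; 115311 = 1·87856 + 27455; 87856 = 3·27455 + 5491; 27455 = 5·5491 + 0), and 5491 | 93347.
Extended Euclid: 203167·(32) + 927979·(-7) = 5491. Scale by 17: m₀ = 544.
General solution m = m₀ + 169t; reducing mod 169 gives m = 37 (and n = -8).

37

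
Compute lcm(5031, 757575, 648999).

lcm(5031, 757575) = 5031·757575/gcd = 3811359825/117 = 32575725
lcm(32575725, 648999) = 32575725·648999/gcd = 21141612949275/5031 = 4202268525

4202268525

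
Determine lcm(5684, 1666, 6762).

5684 = 2² · 7² · 29; 1666 = 2 · 7² · 17; 6762 = 2 · 3 · 7² · 23
lcm takes max exponent of each prime: 2² · 3 · 7² · 17 · 23 · 29 = 6667332

6667332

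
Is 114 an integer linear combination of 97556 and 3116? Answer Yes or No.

By Bézout, 97556s + 3116t = 114 has integer solutions iff gcd(97556, 3116) | 114.
Euclid: 97556 = 31·3116 + 960; 3116 = 3·960 + 236; 960 = 4·236 + 16; 236 = 14·16 + 12; 16 = 1·12 + 4; 12 = 3·4 + 0. gcd = 4; 114 mod 4 = 2. No.

No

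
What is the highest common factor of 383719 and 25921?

49

Euclid: 383719 = 14·25921 + 20825; 25921 = 1·20825 + 5096; 20825 = 4·5096 + 441; 5096 = 11·441 + 245; 441 = 1·245 + 196; 245 = 1·196 + 49; 196 = 4·49 + 0. Last nonzero remainder: 49.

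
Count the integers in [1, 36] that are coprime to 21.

20

21 = 3·7. Inclusion–exclusion on these primes:
36 − ⌊36/3⌋ − ⌊36/7⌋ + ⌊36/21⌋ = 20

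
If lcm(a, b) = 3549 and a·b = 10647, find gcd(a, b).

gcd·lcm = product, so gcd = 10647/3549 = 3.

3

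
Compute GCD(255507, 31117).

Euclid: 255507 = 8·31117 + 6571; 31117 = 4·6571 + 4833; 6571 = 1·4833 + 1738; 4833 = 2·1738 + 1357; 1738 = 1·1357 + 381; 1357 = 3·381 + 214; 381 = 1·214 + 167; 214 = 1·167 + 47; 167 = 3·47 + 26; 47 = 1·26 + 21; 26 = 1·21 + 5; 21 = 4·5 + 1; 5 = 5·1 + 0. Last nonzero remainder: 1.

1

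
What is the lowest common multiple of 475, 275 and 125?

26125

475 = 5² · 19; 275 = 5² · 11; 125 = 5³
lcm takes max exponent of each prime: 5³ · 11 · 19 = 26125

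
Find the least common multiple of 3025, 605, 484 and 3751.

3025 = 5² · 11²; 605 = 5 · 11²; 484 = 2² · 11²; 3751 = 11² · 31
lcm takes max exponent of each prime: 2² · 5² · 11² · 31 = 375100

375100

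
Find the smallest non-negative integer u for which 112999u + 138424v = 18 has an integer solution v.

Reduce mod 138424: 112999u ≡ 18 (mod 138424). With g = gcd(112999, 138424) = 1 dividing 18, divide through: 112999u ≡ 18 (mod 138424).
Since gcd(112999, 138424) = 1, u ≡ 18·(112999)⁻¹ ≡ 138326 (mod 138424). Smallest non-negative: 138326.

138326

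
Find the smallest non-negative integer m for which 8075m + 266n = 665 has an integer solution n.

7

Euclid: 8075 = 30·266 + 95; 266 = 2·95 + 76; 95 = 1·76 + 19; 76 = 4·19 + 0 → gcd = 19; 665 = 19·35.
Back-substitution yields 8075·(3) + 266·(-91) = 19, so one solution is m = 3·35 = 105, n = -91·35 = -3185.
Solutions in m differ by 266/19 = 14; the one in [0, 14) is 105 mod 14 = 7.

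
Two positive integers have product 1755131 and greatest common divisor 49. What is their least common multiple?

35819

Since gcd(p,q)·lcm(p,q) = pq, lcm = 1755131/49 = 35819.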